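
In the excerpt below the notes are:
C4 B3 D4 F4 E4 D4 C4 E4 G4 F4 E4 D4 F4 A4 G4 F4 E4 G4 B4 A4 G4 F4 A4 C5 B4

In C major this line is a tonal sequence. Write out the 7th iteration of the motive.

B4 A4 C5 E5 D5

With a 5-note motive the entries are C4, D4, E4, F4, G4, each up a 2nd from the previous.
Extending up a 2nd: A4 → B4.
From B4 the diatonic shape gives B4 A4 C5 E5 D5.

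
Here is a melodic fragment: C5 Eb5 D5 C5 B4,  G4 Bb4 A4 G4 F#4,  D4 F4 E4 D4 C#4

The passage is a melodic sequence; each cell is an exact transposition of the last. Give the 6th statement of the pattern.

B2 D3 C#3 B2 A#2

The 5-note cells begin on C5, G4, D4 — each down a 4th from the last.
Extending down a 4th: A3 → E3 → B2.
From B2 the exact shape gives B2 D3 C#3 B2 A#2.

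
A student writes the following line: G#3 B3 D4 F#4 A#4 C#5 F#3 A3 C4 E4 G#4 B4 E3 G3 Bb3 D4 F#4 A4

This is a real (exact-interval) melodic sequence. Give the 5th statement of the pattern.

C3 Eb3 Gb3 Bb3 D4 F4

Unit = 6 notes; the statements start on G#3, F#3, E3, moving down a 2nd each time.
Carrying on: D3 → C3.
Statement 5 starts on C3 and keeps the same exact contour: C3 Eb3 Gb3 Bb3 D4 F4.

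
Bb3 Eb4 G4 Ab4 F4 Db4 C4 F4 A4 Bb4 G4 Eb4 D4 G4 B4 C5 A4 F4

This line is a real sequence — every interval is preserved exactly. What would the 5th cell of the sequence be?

Taking 6-note groups, the heads are Bb3, C4, D4: the pattern moves up a 2nd.
Carrying on: E4 → F#4.
Statement 5 starts on F#4 and keeps the same exact contour: F#4 B4 D#5 E5 C#5 A4.

F#4 B4 D#5 E5 C#5 A4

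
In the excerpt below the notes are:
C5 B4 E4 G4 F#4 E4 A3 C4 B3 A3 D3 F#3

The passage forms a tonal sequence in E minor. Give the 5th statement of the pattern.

Taking 4-note groups, the heads are C5, F#4, B3: the pattern moves down a 5th.
Extending down a 5th: E3 → A2.
Statement 5 starts on A2 and keeps the same diatonic contour: A2 G2 C2 E2.

A2 G2 C2 E2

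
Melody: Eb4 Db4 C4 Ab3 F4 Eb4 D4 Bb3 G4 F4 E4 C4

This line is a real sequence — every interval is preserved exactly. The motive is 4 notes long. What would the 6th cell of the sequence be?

Unit = 4 notes; the statements start on Eb4, F4, G4, moving up a 2nd each time.
Continuing the starts: A4 → B4 → C#5.
So cell 6 is C#5 B4 A#4 F#4.

C#5 B4 A#4 F#4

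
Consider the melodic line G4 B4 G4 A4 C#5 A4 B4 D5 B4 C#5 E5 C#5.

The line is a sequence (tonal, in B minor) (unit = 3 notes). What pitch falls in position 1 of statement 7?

The unit is 3 notes. Position-1 pitches of the 4 shown cells: G4, A4, B4, C#5.
Extending up a 2nd: D5 → E5 → F#5.

F#5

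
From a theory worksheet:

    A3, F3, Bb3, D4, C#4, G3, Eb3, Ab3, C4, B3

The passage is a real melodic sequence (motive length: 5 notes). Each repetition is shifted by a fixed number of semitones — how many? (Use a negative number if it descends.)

-2

Unit = 5 notes; the statements start on A3, G3, moving down a 2nd each time.
A3→G3 is 55 − 57 = -2 semitones.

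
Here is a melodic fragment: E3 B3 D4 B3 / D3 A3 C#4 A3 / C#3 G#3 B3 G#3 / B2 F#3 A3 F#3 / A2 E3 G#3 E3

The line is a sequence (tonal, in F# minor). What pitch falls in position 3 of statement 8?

D3

Grouping in 4s, the 3rd note of each cell is D4, C#4, B3, A3, G#3.
Each moves down a 2nd. Continuing: F#3 → E3 → D3.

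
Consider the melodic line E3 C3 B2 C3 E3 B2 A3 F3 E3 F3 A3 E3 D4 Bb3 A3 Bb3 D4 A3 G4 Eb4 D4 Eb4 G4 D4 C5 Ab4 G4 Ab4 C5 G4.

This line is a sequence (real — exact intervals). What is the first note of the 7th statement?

Bb5

The 6-note cells begin on E3, A3, D4, G4, C5 — each up a 4th from the last.
Continuing: F5 → Bb5. Statement 7 starts on Bb5.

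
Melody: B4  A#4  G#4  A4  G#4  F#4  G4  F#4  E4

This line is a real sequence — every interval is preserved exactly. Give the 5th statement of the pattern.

Unit = 3 notes; the statements start on B4, A4, G4, moving down a 2nd each time.
Carrying on: F4 → Eb4.
So cell 5 is Eb4 D4 C4.

Eb4 D4 C4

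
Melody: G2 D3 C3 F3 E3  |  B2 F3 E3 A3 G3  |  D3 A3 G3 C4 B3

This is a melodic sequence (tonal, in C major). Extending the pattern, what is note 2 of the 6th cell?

G4

With 5-note cells, note 2 of each statement runs D3, F3, A3.
Extending up a 3rd: C4 → E4 → G4.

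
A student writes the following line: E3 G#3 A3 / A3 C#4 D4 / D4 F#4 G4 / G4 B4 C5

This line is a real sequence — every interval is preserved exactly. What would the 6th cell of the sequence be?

F5 A5 Bb5

Unit = 3 notes; the statements start on E3, A3, D4, G4, moving up a 4th each time.
Carrying on: C5 → F5.
Statement 6 starts on F5 and keeps the same exact contour: F5 A5 Bb5.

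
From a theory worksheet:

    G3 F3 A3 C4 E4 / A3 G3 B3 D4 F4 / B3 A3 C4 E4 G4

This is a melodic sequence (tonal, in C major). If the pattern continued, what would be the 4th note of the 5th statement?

G4

With 5-note cells, note 4 of each statement runs C4, D4, E4.
Extending up a 2nd: F4 → G4.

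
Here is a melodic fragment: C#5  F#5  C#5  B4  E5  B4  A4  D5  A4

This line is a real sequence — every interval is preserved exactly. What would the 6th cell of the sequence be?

With a 3-note motive the entries are C#5, B4, A4, each down a 2nd from the previous.
Carrying on: G4 → F4 → Eb4.
Statement 6 starts on Eb4 and keeps the same exact contour: Eb4 Ab4 Eb4.

Eb4 Ab4 Eb4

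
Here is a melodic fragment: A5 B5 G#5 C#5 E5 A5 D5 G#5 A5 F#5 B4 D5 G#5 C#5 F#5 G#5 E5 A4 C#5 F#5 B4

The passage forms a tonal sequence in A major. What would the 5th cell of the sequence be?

D5 E5 C#5 F#4 A4 D5 G#4

Taking 7-note groups, the heads are A5, G#5, F#5: the pattern moves down a 2nd.
Carrying on: E5 → D5.
So cell 5 is D5 E5 C#5 F#4 A4 D5 G#4.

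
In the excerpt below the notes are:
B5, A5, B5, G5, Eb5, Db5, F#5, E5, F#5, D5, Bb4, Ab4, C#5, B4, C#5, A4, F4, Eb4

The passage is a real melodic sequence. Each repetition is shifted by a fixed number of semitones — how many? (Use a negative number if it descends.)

Unit = 6 notes; the statements start on B5, F#5, C#5, moving down a 4th each time.
Counting half-steps from B5 to F#5: -5.

-5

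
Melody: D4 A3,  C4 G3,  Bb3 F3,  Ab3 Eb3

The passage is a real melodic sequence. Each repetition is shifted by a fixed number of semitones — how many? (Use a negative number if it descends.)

Unit = 2 notes; the statements start on D4, C4, Bb3, Ab3, moving down a 2nd each time.
Counting half-steps from D4 to C4: -2.

-2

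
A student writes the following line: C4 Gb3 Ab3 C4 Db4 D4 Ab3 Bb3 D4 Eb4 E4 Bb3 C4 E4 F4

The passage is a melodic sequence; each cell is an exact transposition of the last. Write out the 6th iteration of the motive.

Taking 5-note groups, the heads are C4, D4, E4: the pattern moves up a 2nd.
Carrying on: F#4 → G#4 → A#4.
So cell 6 is A#4 E4 F#4 A#4 B4.

A#4 E4 F#4 A#4 B4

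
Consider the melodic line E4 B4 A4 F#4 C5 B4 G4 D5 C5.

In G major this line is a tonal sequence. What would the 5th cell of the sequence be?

With a 3-note motive the entries are E4, F#4, G4, each up a 2nd from the previous.
Extending up a 2nd: A4 → B4.
So cell 5 is B4 F#5 E5.

B4 F#5 E5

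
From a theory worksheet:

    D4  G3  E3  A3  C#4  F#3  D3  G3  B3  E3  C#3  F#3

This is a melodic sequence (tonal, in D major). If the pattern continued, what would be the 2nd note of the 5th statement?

Grouping in 4s, the 2nd note of each cell is G3, F#3, E3.
Each moves down a 2nd. Continuing: D3 → C#3.

C#3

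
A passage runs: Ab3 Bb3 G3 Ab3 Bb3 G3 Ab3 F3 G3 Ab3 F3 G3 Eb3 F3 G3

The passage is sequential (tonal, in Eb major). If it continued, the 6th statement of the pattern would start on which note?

C3

With a 5-note motive the entries are Ab3, G3, F3, each down a 2nd from the previous.
Continuing: Eb3 → D3 → C3. Statement 6 starts on C3.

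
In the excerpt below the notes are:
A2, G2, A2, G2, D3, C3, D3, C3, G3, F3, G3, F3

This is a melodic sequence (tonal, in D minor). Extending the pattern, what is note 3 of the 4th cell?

With 4-note cells, note 3 of each statement runs A2, D3, G3.
One more up a 4th gives C4.

C4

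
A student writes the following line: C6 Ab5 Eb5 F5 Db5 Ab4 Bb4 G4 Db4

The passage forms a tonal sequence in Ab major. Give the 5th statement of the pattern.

Ab3 F3 C3

Unit = 3 notes; the statements start on C6, F5, Bb4, moving down a 5th each time.
Continuing the starts: Eb4 → Ab3.
From Ab3 the diatonic shape gives Ab3 F3 C3.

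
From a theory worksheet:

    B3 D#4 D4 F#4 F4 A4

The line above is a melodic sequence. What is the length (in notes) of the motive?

2

There are 6 notes; a 2-note unit gives 3 cells:
B3 D#4 | D4 F#4 | F4 A4
That's a consistent up a 3rd shift per cell, and no other grouping gives one.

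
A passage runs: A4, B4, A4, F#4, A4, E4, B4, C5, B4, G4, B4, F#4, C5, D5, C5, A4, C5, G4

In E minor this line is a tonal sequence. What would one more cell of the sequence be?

D5 E5 D5 B4 D5 A4

With a 6-note motive the entries are A4, B4, C5, each up a 2nd from the previous.
So cell 4 is D5 E5 D5 B4 D5 A4.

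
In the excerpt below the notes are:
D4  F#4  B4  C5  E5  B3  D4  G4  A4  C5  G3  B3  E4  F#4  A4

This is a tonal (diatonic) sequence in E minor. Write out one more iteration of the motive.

Unit = 5 notes; the statements start on D4, B3, G3, moving down a 3rd each time.
From E3 the diatonic shape gives E3 G3 C4 D4 F#4.

E3 G3 C4 D4 F#4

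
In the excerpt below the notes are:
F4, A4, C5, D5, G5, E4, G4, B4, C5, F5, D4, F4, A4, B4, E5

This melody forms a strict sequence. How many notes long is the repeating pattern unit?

There are 15 notes; a 5-note unit gives 3 cells:
F4 A4 C5 D5 G5 | E4 G4 B4 C5 F5 | D4 F4 A4 B4 E5
Each cell is the previous one down a 2nd — so the unit is 5 notes.

5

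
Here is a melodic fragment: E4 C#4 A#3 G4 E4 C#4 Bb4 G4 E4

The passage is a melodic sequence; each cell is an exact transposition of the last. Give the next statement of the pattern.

Db5 Bb4 G4

With a 3-note motive the entries are E4, G4, Bb4, each up a 3rd from the previous.
From Db5 the exact shape gives Db5 Bb4 G4.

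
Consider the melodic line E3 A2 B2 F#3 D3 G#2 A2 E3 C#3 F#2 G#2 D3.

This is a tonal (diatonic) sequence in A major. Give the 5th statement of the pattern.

The 4-note cells begin on E3, D3, C#3 — each down a 2nd from the last.
Continuing the starts: B2 → A2.
From A2 the diatonic shape gives A2 D2 E2 B2.

A2 D2 E2 B2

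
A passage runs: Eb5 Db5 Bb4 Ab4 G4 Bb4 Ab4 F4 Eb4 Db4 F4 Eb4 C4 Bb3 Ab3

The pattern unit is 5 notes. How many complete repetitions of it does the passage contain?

15 notes in groups of 5 gives 15/5 = 3 statements.
Starts: Eb5, Bb4, F4 — each down a 4th.

3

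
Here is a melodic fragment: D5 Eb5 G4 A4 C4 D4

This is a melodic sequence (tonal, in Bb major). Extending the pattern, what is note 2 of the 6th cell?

F2

Grouping in 2s, the 2nd note of each cell is Eb5, A4, D4.
Extending down a 5th: G3 → C3 → F2.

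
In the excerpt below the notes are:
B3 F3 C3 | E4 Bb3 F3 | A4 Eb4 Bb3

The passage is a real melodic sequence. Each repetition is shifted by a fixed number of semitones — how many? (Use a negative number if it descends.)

Taking 3-note groups, the heads are B3, E4, A4: the pattern moves up a 4th.
B3 to E4 spans +5 semitones.

5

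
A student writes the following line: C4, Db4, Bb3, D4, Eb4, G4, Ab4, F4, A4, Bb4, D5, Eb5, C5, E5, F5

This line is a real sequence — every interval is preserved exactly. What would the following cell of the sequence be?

With a 5-note motive the entries are C4, G4, D5, each up a 5th from the previous.
From A5 the exact shape gives A5 Bb5 G5 B5 C6.

A5 Bb5 G5 B5 C6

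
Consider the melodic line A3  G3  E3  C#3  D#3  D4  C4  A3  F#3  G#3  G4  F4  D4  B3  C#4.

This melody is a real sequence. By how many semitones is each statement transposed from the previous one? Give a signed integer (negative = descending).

5

The 5-note cells begin on A3, D4, G4 — each up a 4th from the last.
Counting half-steps from A3 to D4: 5.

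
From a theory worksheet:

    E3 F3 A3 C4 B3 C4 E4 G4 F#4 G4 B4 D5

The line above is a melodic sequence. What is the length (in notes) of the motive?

4

Try groups of 4 (3 cells in 12 notes):
E3 F3 A3 C4 | B3 C4 E4 G4 | F#4 G4 B4 D5
Each cell is the previous one up a 5th — so the unit is 4 notes.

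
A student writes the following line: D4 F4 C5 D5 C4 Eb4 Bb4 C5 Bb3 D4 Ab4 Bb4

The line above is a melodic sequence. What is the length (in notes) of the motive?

4

12 notes total. Splitting into 3 groups of 4:
D4 F4 C5 D5 | C4 Eb4 Bb4 C5 | Bb3 D4 Ab4 Bb4
Every group is a transposition down a 2nd of the one before; no shorter unit works.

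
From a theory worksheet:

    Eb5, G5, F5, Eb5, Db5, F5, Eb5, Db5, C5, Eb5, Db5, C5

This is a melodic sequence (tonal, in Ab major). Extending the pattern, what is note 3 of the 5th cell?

Grouping in 4s, the 3rd note of each cell is F5, Eb5, Db5.
Each moves down a 2nd. Continuing: C5 → Bb4.

Bb4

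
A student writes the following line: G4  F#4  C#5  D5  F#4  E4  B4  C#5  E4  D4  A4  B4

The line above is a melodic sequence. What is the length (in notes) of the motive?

There are 12 notes; a 4-note unit gives 3 cells:
G4 F#4 C#5 D5 | F#4 E4 B4 C#5 | E4 D4 A4 B4
Every group is a transposition down a 2nd of the one before; no shorter unit works.

4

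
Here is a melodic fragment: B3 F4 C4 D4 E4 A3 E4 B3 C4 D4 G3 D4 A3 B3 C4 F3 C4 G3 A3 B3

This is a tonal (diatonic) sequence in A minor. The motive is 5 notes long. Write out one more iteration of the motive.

The 5-note cells begin on B3, A3, G3, F3 — each down a 2nd from the last.
Statement 5 starts on E3 and keeps the same diatonic contour: E3 B3 F3 G3 A3.

E3 B3 F3 G3 A3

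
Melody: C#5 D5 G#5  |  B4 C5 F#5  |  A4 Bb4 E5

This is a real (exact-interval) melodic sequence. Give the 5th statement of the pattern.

F4 Gb4 C5

Unit = 3 notes; the statements start on C#5, B4, A4, moving down a 2nd each time.
Extending down a 2nd: G4 → F4.
Statement 5 starts on F4 and keeps the same exact contour: F4 Gb4 C5.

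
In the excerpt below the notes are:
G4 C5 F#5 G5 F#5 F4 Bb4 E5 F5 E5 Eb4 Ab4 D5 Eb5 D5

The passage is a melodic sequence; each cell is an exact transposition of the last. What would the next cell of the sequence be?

With a 5-note motive the entries are G4, F4, Eb4, each down a 2nd from the previous.
From Db4 the exact shape gives Db4 Gb4 C5 Db5 C5.

Db4 Gb4 C5 Db5 C5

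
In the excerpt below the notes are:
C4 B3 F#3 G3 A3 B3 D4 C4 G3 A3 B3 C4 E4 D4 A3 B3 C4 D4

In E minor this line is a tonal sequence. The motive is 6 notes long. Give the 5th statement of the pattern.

G4 F#4 C4 D4 E4 F#4

Unit = 6 notes; the statements start on C4, D4, E4, moving up a 2nd each time.
Continuing the starts: F#4 → G4.
So cell 5 is G4 F#4 C4 D4 E4 F#4.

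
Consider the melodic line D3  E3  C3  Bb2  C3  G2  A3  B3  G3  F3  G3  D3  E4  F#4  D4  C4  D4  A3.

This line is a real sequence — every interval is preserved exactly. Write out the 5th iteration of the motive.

F#5 G#5 E5 D5 E5 B4

Unit = 6 notes; the statements start on D3, A3, E4, moving up a 5th each time.
Carrying on: B4 → F#5.
From F#5 the exact shape gives F#5 G#5 E5 D5 E5 B4.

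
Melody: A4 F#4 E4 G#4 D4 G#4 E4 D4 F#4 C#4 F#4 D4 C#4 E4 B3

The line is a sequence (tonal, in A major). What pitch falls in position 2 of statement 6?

A3

Grouping in 5s, the 2nd note of each cell is F#4, E4, D4.
Each moves down a 2nd. Continuing: C#4 → B3 → A3.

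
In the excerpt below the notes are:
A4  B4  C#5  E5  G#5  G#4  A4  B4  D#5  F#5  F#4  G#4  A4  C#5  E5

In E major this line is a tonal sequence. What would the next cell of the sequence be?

Unit = 5 notes; the statements start on A4, G#4, F#4, moving down a 2nd each time.
From E4 the diatonic shape gives E4 F#4 G#4 B4 D#5.

E4 F#4 G#4 B4 D#5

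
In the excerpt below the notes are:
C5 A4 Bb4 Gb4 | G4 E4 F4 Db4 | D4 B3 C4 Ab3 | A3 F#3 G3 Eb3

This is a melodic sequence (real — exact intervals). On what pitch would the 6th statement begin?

B2

Taking 4-note groups, the heads are C5, G4, D4, A3: the pattern moves down a 4th.
Extending the heads down a 4th: E3 → B2.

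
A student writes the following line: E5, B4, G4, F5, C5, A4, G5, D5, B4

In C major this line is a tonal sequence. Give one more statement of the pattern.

The 3-note cells begin on E5, F5, G5 — each up a 2nd from the last.
From A5 the diatonic shape gives A5 E5 C5.

A5 E5 C5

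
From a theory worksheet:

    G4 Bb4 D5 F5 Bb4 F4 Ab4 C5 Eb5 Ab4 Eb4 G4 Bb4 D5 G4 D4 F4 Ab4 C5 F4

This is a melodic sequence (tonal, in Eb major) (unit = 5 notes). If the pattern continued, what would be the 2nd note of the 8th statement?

The unit is 5 notes. Position-2 pitches of the 4 shown cells: Bb4, Ab4, G4, F4.
Each moves down a 2nd. Continuing: Eb4 → D4 → C4 → Bb3.

Bb3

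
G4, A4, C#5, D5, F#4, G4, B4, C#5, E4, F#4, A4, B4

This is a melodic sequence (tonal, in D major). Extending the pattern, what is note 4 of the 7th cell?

Grouping in 4s, the 4th note of each cell is D5, C#5, B4.
Extending down a 2nd: A4 → G4 → F#4 → E4.

E4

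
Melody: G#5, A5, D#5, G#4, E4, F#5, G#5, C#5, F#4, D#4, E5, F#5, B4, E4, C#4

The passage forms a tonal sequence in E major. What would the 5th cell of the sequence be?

C#5 D#5 G#4 C#4 A3

Unit = 5 notes; the statements start on G#5, F#5, E5, moving down a 2nd each time.
Continuing the starts: D#5 → C#5.
From C#5 the diatonic shape gives C#5 D#5 G#4 C#4 A3.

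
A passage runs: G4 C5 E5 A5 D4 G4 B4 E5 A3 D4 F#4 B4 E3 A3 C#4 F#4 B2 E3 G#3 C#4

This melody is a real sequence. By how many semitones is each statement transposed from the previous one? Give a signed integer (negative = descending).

-5

Taking 4-note groups, the heads are G4, D4, A3, E3, B2: the pattern moves down a 4th.
G4 to D4 spans -5 semitones.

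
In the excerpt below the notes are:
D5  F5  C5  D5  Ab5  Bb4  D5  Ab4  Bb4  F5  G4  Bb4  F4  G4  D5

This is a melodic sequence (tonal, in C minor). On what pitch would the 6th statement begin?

Taking 5-note groups, the heads are D5, Bb4, G4: the pattern moves down a 3rd.
Continuing: Eb4 → C4 → Ab3. Statement 6 starts on Ab3.

Ab3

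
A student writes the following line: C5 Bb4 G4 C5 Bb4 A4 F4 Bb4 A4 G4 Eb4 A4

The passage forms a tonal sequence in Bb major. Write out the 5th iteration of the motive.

The 4-note cells begin on C5, Bb4, A4 — each down a 2nd from the last.
Extending down a 2nd: G4 → F4.
Statement 5 starts on F4 and keeps the same diatonic contour: F4 Eb4 C4 F4.

F4 Eb4 C4 F4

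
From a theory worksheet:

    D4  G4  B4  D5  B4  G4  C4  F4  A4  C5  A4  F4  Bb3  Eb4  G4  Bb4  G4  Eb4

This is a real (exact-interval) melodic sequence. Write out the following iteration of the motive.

Ab3 Db4 F4 Ab4 F4 Db4

With a 6-note motive the entries are D4, C4, Bb3, each down a 2nd from the previous.
From Ab3 the exact shape gives Ab3 Db4 F4 Ab4 F4 Db4.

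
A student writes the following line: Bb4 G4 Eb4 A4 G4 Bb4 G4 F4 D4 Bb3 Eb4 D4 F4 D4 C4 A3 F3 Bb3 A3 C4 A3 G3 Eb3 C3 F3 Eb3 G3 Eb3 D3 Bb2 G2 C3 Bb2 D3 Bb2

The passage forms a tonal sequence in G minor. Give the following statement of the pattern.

A2 F2 D2 G2 F2 A2 F2

With a 7-note motive the entries are Bb4, F4, C4, G3, D3, each down a 4th from the previous.
From A2 the diatonic shape gives A2 F2 D2 G2 F2 A2 F2.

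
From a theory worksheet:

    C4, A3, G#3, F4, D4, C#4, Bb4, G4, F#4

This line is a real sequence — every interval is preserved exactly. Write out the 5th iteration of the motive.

With a 3-note motive the entries are C4, F4, Bb4, each up a 4th from the previous.
Continuing the starts: Eb5 → Ab5.
From Ab5 the exact shape gives Ab5 F5 E5.

Ab5 F5 E5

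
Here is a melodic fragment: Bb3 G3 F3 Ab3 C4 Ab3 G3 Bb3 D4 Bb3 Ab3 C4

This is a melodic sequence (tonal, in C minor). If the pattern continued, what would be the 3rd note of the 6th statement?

The unit is 4 notes. Position-3 pitches of the 3 shown cells: F3, G3, Ab3.
Each moves up a 2nd. Continuing: Bb3 → C4 → D4.

D4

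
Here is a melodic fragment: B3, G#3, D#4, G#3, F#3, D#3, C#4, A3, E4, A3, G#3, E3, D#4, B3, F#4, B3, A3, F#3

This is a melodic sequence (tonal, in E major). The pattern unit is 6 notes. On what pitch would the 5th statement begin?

F#4

Unit = 6 notes; the statements start on B3, C#4, D#4, moving up a 2nd each time.
Continuing: E4 → F#4. Statement 5 starts on F#4.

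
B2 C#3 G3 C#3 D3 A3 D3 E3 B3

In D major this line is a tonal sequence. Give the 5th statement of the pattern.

F#3 G3 D4

Taking 3-note groups, the heads are B2, C#3, D3: the pattern moves up a 2nd.
Continuing the starts: E3 → F#3.
So cell 5 is F#3 G3 D4.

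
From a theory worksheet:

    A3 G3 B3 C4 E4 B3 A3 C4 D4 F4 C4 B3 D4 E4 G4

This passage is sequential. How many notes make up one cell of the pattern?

There are 15 notes; a 5-note unit gives 3 cells:
A3 G3 B3 C4 E4 | B3 A3 C4 D4 F4 | C4 B3 D4 E4 G4
Each cell is the previous one up a 2nd — so the unit is 5 notes.

5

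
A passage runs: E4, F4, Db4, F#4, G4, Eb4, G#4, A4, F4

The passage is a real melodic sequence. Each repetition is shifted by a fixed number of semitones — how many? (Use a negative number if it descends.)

2

Taking 3-note groups, the heads are E4, F#4, G#4: the pattern moves up a 2nd.
E4 to F#4 spans +2 semitones.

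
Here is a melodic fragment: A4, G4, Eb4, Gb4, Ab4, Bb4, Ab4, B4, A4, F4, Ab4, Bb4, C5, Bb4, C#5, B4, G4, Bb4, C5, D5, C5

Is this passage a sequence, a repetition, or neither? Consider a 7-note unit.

sequence

Each 7-note cell is the previous one transposed up a 2nd.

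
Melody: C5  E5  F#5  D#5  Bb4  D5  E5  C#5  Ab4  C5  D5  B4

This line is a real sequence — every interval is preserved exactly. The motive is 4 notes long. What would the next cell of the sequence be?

Taking 4-note groups, the heads are C5, Bb4, Ab4: the pattern moves down a 2nd.
From Gb4 the exact shape gives Gb4 Bb4 C5 A4.

Gb4 Bb4 C5 A4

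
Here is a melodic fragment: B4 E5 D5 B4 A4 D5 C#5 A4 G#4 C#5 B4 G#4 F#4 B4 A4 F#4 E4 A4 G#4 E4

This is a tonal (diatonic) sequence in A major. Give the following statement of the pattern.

D4 G#4 F#4 D4

With a 4-note motive the entries are B4, A4, G#4, F#4, E4, each down a 2nd from the previous.
From D4 the diatonic shape gives D4 G#4 F#4 D4.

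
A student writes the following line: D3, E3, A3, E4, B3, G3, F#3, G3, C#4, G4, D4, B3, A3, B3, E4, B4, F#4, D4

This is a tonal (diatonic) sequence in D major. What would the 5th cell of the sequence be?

E4 F#4 B4 F#5 C#5 A4

With a 6-note motive the entries are D3, F#3, A3, each up a 3rd from the previous.
Extending up a 3rd: C#4 → E4.
From E4 the diatonic shape gives E4 F#4 B4 F#5 C#5 A4.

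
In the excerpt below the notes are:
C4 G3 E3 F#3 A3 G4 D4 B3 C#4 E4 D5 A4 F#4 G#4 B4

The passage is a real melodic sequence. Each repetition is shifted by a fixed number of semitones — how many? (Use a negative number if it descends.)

The 5-note cells begin on C4, G4, D5 — each up a 5th from the last.
C4→G4 is 67 − 60 = 7 semitones.

7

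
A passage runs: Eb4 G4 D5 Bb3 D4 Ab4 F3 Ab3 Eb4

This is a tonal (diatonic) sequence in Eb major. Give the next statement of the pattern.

Taking 3-note groups, the heads are Eb4, Bb3, F3: the pattern moves down a 4th.
From C3 the diatonic shape gives C3 Eb3 Bb3.

C3 Eb3 Bb3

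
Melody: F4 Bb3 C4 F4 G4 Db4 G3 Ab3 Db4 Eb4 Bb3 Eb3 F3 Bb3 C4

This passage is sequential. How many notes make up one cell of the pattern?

5

15 notes total. Splitting into 3 groups of 5:
F4 Bb3 C4 F4 G4 | Db4 G3 Ab3 Db4 Eb4 | Bb3 Eb3 F3 Bb3 C4
That's a consistent down a 3rd shift per cell, and no other grouping gives one.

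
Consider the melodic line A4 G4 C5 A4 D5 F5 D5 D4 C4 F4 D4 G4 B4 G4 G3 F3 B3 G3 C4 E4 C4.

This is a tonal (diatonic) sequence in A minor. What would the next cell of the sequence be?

C3 B2 E3 C3 F3 A3 F3

Taking 7-note groups, the heads are A4, D4, G3: the pattern moves down a 5th.
So cell 4 is C3 B2 E3 C3 F3 A3 F3.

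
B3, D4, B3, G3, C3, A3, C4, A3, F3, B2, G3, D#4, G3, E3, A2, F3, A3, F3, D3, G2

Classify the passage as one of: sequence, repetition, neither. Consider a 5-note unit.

neither

Note 2 of cell 3 is D#4; if this were a sequence it would be B3. No unit length gives a consistent transposition pattern.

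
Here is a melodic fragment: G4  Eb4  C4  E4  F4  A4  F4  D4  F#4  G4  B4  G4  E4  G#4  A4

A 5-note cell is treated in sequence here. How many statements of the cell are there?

15 notes in groups of 5 gives 15/5 = 3 statements.
Starts: G4, A4, B4 — each up a 2nd.

3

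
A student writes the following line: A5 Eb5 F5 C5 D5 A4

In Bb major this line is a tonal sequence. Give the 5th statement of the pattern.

G4 D4

The 2-note cells begin on A5, F5, D5 — each down a 3rd from the last.
Carrying on: Bb4 → G4.
So cell 5 is G4 D4.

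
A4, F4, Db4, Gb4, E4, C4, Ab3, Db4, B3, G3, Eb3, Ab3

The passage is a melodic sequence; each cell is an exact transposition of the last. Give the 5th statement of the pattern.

C#3 A2 F2 Bb2

Unit = 4 notes; the statements start on A4, E4, B3, moving down a 4th each time.
Carrying on: F#3 → C#3.
From C#3 the exact shape gives C#3 A2 F2 Bb2.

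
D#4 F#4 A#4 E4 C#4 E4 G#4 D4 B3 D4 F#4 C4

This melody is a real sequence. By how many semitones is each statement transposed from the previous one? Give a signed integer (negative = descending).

-2

Taking 4-note groups, the heads are D#4, C#4, B3: the pattern moves down a 2nd.
D#4 to C#4 spans -2 semitones.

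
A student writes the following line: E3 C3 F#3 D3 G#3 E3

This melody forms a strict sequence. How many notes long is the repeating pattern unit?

There are 6 notes; a 2-note unit gives 3 cells:
E3 C3 | F#3 D3 | G#3 E3
Every group is a transposition up a 2nd of the one before; no shorter unit works.

2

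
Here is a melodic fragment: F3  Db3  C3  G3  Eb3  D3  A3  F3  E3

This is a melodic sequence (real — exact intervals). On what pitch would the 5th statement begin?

C#4

Taking 3-note groups, the heads are F3, G3, A3: the pattern moves up a 2nd.
Continuing: B3 → C#4. Statement 5 starts on C#4.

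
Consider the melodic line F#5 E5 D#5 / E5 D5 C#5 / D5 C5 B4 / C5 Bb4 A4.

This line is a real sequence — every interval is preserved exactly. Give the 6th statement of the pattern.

Ab4 Gb4 F4

Taking 3-note groups, the heads are F#5, E5, D5, C5: the pattern moves down a 2nd.
Extending down a 2nd: Bb4 → Ab4.
From Ab4 the exact shape gives Ab4 Gb4 F4.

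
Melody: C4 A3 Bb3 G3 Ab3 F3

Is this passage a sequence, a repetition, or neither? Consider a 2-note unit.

sequence

Each 2-note cell is the previous one transposed down a 2nd.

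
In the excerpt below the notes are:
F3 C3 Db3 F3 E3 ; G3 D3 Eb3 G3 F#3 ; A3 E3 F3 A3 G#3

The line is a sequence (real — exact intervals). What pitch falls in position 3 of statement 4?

G3

The unit is 5 notes. Position-3 pitches of the 3 shown cells: Db3, Eb3, F3.
From F3, up a 2nd gives G3.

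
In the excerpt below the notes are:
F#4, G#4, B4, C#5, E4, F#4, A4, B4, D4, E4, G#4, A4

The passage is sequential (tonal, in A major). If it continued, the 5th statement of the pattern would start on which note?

With a 4-note motive the entries are F#4, E4, D4, each down a 2nd from the previous.
Extending the heads down a 2nd: C#4 → B3.

B3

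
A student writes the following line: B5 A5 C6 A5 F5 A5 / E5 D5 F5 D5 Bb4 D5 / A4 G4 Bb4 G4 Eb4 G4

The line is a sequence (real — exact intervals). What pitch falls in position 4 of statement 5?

Grouping in 6s, the 4th note of each cell is A5, D5, G4.
Carrying that down a 5th forward: C4 → F3.

F3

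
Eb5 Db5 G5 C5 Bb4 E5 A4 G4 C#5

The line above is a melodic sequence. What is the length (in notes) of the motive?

There are 9 notes; a 3-note unit gives 3 cells:
Eb5 Db5 G5 | C5 Bb4 E5 | A4 G4 C#5
Each cell is the previous one down a 3rd — so the unit is 3 notes.

3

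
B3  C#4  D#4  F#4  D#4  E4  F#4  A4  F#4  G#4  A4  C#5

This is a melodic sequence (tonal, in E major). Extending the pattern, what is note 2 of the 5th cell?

D#5

The unit is 4 notes. Position-2 pitches of the 3 shown cells: C#4, E4, G#4.
Each moves up a 3rd. Continuing: B4 → D#5.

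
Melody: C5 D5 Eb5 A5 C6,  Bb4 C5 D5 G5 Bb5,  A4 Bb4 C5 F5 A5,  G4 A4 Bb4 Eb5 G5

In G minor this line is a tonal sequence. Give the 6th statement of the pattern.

Eb4 F4 G4 C5 Eb5

Taking 5-note groups, the heads are C5, Bb4, A4, G4: the pattern moves down a 2nd.
Continuing the starts: F4 → Eb4.
Statement 6 starts on Eb4 and keeps the same diatonic contour: Eb4 F4 G4 C5 Eb5.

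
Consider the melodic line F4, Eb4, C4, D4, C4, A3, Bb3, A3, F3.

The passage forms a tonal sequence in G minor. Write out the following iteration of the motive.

G3 F3 D3

The 3-note cells begin on F4, D4, Bb3 — each down a 3rd from the last.
So cell 4 is G3 F3 D3.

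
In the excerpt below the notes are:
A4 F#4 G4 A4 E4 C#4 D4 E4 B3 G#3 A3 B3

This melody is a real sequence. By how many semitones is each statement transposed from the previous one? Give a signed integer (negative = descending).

-5

Unit = 4 notes; the statements start on A4, E4, B3, moving down a 4th each time.
A4 to E4 spans -5 semitones.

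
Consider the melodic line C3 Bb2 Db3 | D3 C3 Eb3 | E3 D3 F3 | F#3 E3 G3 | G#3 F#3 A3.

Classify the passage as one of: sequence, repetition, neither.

sequence

Each 3-note cell is the previous one transposed up a 2nd.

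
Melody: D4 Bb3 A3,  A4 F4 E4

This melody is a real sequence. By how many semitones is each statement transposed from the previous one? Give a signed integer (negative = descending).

With a 3-note motive the entries are D4, A4, each up a 5th from the previous.
D4 to A4 spans +7 semitones.

7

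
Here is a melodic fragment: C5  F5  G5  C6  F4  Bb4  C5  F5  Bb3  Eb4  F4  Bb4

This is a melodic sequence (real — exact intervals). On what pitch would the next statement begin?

Eb3

The 4-note cells begin on C5, F4, Bb3 — each down a 5th from the last.
One more step down a 5th gives Eb3.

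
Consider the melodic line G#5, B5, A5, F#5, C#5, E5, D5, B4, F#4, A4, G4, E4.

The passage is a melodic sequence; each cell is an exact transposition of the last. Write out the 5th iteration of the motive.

Unit = 4 notes; the statements start on G#5, C#5, F#4, moving down a 5th each time.
Extending down a 5th: B3 → E3.
Statement 5 starts on E3 and keeps the same exact contour: E3 G3 F3 D3.

E3 G3 F3 D3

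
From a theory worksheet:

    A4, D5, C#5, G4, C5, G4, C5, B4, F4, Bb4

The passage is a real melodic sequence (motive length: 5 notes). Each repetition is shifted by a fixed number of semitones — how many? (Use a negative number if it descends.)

-2

Taking 5-note groups, the heads are A4, G4: the pattern moves down a 2nd.
A4→G4 is 67 − 69 = -2 semitones.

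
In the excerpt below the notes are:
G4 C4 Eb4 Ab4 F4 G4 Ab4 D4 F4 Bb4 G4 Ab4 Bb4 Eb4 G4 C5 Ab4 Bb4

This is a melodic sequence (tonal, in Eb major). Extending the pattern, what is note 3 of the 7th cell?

With 6-note cells, note 3 of each statement runs Eb4, F4, G4.
Each moves up a 2nd. Continuing: Ab4 → Bb4 → C5 → D5.

D5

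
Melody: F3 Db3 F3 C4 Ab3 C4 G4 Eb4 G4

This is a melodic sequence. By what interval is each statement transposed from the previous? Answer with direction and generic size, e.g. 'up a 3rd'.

Unit = 3 notes; the statements start on F3, C4, G4, moving up a 5th each time.
F3 to C4 is up a 5th.

up a 5th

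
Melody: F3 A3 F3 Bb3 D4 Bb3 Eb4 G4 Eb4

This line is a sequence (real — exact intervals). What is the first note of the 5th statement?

The 3-note cells begin on F3, Bb3, Eb4 — each up a 4th from the last.
Continuing: Ab4 → Db5. Statement 5 starts on Db5.

Db5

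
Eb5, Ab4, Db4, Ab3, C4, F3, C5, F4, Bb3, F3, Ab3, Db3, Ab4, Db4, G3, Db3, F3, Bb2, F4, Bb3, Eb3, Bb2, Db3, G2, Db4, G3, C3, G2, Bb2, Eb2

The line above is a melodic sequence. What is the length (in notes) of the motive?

Try groups of 6 (5 cells in 30 notes):
Eb5 Ab4 Db4 Ab3 C4 F3 | C5 F4 Bb3 F3 Ab3 Db3 | Ab4 Db4 G3 Db3 F3 Bb2 | F4 Bb3 Eb3 Bb2 Db3 G2 | Db4 G3 C3 G2 Bb2 Eb2
Each cell is the previous one down a 3rd — so the unit is 6 notes.

6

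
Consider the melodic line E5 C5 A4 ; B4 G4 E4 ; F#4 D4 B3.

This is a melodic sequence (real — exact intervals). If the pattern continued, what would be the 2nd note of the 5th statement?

E3

The unit is 3 notes. Position-2 pitches of the 3 shown cells: C5, G4, D4.
Carrying that down a 4th forward: A3 → E3.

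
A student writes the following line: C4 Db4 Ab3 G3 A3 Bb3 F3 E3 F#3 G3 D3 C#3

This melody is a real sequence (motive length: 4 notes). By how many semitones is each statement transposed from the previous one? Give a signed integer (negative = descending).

Unit = 4 notes; the statements start on C4, A3, F#3, moving down a 3rd each time.
Counting half-steps from C4 to A3: -3.

-3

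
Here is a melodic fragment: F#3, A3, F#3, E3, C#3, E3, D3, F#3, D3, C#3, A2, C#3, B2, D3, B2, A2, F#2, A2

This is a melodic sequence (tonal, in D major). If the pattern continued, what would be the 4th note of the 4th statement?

With 6-note cells, note 4 of each statement runs E3, C#3, A2.
Each moves down a 3rd; the next is F#2.

F#2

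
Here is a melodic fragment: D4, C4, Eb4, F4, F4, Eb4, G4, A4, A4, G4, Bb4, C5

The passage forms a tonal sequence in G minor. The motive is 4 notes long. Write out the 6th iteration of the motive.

G5 F5 A5 Bb5

Unit = 4 notes; the statements start on D4, F4, A4, moving up a 3rd each time.
Continuing the starts: C5 → Eb5 → G5.
So cell 6 is G5 F5 A5 Bb5.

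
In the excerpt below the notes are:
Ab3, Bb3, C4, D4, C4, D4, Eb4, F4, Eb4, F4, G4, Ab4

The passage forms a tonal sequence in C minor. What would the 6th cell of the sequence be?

D5 Eb5 F5 G5

Taking 4-note groups, the heads are Ab3, C4, Eb4: the pattern moves up a 3rd.
Continuing the starts: G4 → Bb4 → D5.
Statement 6 starts on D5 and keeps the same diatonic contour: D5 Eb5 F5 G5.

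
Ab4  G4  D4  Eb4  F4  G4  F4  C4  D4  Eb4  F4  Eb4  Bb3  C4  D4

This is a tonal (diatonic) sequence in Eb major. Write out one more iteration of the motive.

Eb4 D4 Ab3 Bb3 C4

With a 5-note motive the entries are Ab4, G4, F4, each down a 2nd from the previous.
From Eb4 the diatonic shape gives Eb4 D4 Ab3 Bb3 C4.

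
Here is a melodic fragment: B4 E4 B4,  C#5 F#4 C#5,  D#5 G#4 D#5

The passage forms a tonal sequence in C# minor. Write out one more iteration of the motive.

Unit = 3 notes; the statements start on B4, C#5, D#5, moving up a 2nd each time.
So cell 4 is E5 A4 E5.

E5 A4 E5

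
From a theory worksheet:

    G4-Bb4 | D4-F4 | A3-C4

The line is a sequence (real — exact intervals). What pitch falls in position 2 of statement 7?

With 2-note cells, note 2 of each statement runs Bb4, F4, C4.
Each moves down a 4th. Continuing: G3 → D3 → A2 → E2.

E2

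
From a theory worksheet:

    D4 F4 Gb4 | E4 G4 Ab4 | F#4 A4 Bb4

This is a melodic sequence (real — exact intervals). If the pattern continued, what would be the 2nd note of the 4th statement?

Grouping in 3s, the 2nd note of each cell is F4, G4, A4.
One more up a 2nd gives B4.

B4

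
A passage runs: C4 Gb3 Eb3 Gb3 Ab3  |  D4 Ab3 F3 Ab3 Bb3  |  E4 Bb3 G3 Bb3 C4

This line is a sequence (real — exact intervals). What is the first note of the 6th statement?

With a 5-note motive the entries are C4, D4, E4, each up a 2nd from the previous.
Extending the heads up a 2nd: F#4 → G#4 → A#4.

A#4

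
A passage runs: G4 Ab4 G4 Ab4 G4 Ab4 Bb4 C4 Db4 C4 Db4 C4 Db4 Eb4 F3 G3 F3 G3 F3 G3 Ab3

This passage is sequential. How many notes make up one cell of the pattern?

There are 21 notes; a 7-note unit gives 3 cells:
G4 Ab4 G4 Ab4 G4 Ab4 Bb4 | C4 Db4 C4 Db4 C4 Db4 Eb4 | F3 G3 F3 G3 F3 G3 Ab3
That's a consistent down a 5th shift per cell, and no other grouping gives one.

7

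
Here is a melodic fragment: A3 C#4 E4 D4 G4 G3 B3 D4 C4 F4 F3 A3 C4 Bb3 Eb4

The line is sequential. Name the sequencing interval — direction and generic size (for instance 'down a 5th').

With a 5-note motive the entries are A3, G3, F3, each down a 2nd from the previous.
From A3 to G3: down a 2nd.

down a 2nd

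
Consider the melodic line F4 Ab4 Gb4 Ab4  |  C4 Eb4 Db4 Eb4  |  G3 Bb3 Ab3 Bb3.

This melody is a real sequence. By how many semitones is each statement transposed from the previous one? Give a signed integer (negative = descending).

The 4-note cells begin on F4, C4, G3 — each down a 4th from the last.
Counting half-steps from F4 to C4: -5.

-5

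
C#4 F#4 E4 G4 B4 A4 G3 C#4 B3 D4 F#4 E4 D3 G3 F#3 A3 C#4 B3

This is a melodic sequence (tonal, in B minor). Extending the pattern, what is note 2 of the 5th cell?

A2

The unit is 6 notes. Position-2 pitches of the 3 shown cells: F#4, C#4, G3.
Extending down a 4th: D3 → A2.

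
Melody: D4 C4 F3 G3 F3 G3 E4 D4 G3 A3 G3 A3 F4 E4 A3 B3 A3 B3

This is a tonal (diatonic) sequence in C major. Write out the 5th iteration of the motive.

Taking 6-note groups, the heads are D4, E4, F4: the pattern moves up a 2nd.
Continuing the starts: G4 → A4.
From A4 the diatonic shape gives A4 G4 C4 D4 C4 D4.

A4 G4 C4 D4 C4 D4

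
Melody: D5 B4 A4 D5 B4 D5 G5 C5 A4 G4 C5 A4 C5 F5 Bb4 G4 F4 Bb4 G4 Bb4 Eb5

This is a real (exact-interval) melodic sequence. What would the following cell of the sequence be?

The 7-note cells begin on D5, C5, Bb4 — each down a 2nd from the last.
From Ab4 the exact shape gives Ab4 F4 Eb4 Ab4 F4 Ab4 Db5.

Ab4 F4 Eb4 Ab4 F4 Ab4 Db5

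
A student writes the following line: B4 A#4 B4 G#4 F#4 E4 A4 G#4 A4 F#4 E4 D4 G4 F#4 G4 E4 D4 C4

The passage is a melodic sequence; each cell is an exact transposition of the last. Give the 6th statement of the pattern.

Taking 6-note groups, the heads are B4, A4, G4: the pattern moves down a 2nd.
Continuing the starts: F4 → Eb4 → Db4.
So cell 6 is Db4 C4 Db4 Bb3 Ab3 Gb3.

Db4 C4 Db4 Bb3 Ab3 Gb3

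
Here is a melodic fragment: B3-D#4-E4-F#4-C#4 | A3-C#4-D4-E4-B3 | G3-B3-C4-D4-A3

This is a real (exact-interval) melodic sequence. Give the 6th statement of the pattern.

Unit = 5 notes; the statements start on B3, A3, G3, moving down a 2nd each time.
Extending down a 2nd: F3 → Eb3 → Db3.
So cell 6 is Db3 F3 Gb3 Ab3 Eb3.

Db3 F3 Gb3 Ab3 Eb3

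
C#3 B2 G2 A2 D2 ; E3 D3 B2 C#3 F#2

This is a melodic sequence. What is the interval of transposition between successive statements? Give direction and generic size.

up a 3rd

With a 5-note motive the entries are C#3, E3, each up a 3rd from the previous.
C#3 to E3 is up a 3rd.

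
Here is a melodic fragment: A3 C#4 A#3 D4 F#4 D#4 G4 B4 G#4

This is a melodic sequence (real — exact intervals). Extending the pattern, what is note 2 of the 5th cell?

A5

The unit is 3 notes. Position-2 pitches of the 3 shown cells: C#4, F#4, B4.
Extending up a 4th: E5 → A5.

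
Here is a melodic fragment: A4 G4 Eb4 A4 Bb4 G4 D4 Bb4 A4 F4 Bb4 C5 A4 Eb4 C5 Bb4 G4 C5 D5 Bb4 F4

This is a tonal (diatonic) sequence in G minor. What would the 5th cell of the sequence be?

Eb5 D5 Bb4 Eb5 F5 D5 A4

The 7-note cells begin on A4, Bb4, C5 — each up a 2nd from the last.
Carrying on: D5 → Eb5.
So cell 5 is Eb5 D5 Bb4 Eb5 F5 D5 A4.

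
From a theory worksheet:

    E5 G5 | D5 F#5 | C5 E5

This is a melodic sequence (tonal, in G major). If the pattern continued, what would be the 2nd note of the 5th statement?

Grouping in 2s, the 2nd note of each cell is G5, F#5, E5.
Each moves down a 2nd. Continuing: D5 → C5.

C5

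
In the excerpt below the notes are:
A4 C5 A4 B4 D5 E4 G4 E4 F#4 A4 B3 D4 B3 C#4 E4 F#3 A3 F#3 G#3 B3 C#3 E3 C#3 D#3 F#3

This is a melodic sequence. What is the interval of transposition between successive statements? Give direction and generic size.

Unit = 5 notes; the statements start on A4, E4, B3, F#3, C#3, moving down a 4th each time.
A4 to E4 is down a 4th.

down a 4th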